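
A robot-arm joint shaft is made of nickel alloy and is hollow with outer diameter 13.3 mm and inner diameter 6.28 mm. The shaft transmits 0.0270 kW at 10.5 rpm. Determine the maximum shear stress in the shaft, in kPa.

ω = 2π·10.5/60 = 1.100 rad/s, so T = P/ω = 0.0270×10³ / 1.100 = 24.56 N·m.
J = π(d_o⁴ − d_i⁴)/32 = π(0.0133⁴ − 0.00628⁴)/32 = 2.919×10^-9 m⁴.
τ_max = T·r/J = 24.56 × 0.00665 / 2.919×10^-9 = 5.594×10^7 Pa.

55900 kPa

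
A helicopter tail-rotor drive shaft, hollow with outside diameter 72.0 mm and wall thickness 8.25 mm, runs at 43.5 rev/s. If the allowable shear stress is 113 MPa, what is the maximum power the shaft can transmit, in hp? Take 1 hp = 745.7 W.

1960 hp

J = π(d_o⁴ − d_i⁴)/32 = π(0.0720⁴ − 0.0555⁴)/32 = 1.707×10^-6 m⁴.
T_max = τ_allow·J/r = 1.13×10^8 × 1.707×10^-6 / 0.0360 = 5358 N·m.
ω = 2π·43.5 = 273.3 rad/s, so P_max = T_max·ω = 1.464×10^6 W.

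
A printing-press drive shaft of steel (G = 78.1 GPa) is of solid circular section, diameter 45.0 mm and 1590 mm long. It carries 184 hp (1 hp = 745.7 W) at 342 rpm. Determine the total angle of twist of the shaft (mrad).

ω = 2π·342/60 = 35.81 rad/s, so T = P/ω = 184×745.7 / 35.81 = 3831 N·m.
J = πd⁴/32 = π(0.0450)⁴/32 = 4.026×10^-7 m⁴.
θ = T·L/(G·J) = 3831 × 1.59 / (78.1×10⁹ × 4.026×10^-7) = 0.1937 rad.

194 mrad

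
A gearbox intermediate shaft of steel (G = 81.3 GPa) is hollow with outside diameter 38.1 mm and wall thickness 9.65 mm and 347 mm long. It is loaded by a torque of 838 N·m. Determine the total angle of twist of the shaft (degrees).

J = π(d_o⁴ − d_i⁴)/32 = π(0.0381⁴ − 0.0188⁴)/32 = 1.946×10^-7 m⁴.
θ = T·L/(G·J) = 838.0 × 0.347 / (81.3×10⁹ × 1.946×10^-7) = 0.01838 rad.

1.05°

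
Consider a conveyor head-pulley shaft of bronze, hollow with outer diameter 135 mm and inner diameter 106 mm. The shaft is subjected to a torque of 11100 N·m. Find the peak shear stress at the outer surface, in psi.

J = π(d_o⁴ − d_i⁴)/32 = π(0.135⁴ − 0.106⁴)/32 = 2.021×10^-5 m⁴.
τ_max = T·r/J = 11100 × 0.0675 / 2.021×10^-5 = 3.707×10^7 Pa.

5380 psi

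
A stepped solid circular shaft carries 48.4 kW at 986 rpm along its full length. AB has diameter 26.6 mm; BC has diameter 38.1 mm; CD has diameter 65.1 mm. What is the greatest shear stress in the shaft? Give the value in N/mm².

127 N/mm²

ω = 2π·986/60 = 103.3 rad/s, so T = P/ω = 48.4×10³ / 103.3 = 468.7 N·m.
Under the same torque, τ_max = 16T/(πd³) is largest where d is smallest — segment AB (d = 26.6 mm).
τ_max = 16·468.7/(π·(0.0266)³) = 1.268×10^8 Pa.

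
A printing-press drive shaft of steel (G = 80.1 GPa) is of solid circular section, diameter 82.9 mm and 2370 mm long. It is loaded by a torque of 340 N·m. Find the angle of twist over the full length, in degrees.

J = πd⁴/32 = π(0.0829)⁴/32 = 4.637×10^-6 m⁴.
θ = T·L/(G·J) = 340.0 × 2.37 / (80.1×10⁹ × 4.637×10^-6) = 2.170×10^-3 rad.

0.124°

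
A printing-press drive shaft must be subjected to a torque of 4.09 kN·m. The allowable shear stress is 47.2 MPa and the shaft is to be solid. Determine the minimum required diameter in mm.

76.1 mm

For a solid shaft τ_max = 16T/(πd³), so d = (16T/(π τ_allow))^(1/3) = (16·4090/(π·4.72×10^7))^(1/3) = 0.07613 m.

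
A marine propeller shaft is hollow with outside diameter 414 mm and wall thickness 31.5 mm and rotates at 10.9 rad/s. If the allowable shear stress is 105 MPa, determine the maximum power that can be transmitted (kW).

J = π(d_o⁴ − d_i⁴)/32 = π(0.414⁴ − 0.351⁴)/32 = 1.394×10^-3 m⁴.
T_max = τ_allow·J/r = 1.05×10^8 × 1.394×10^-3 / 0.207 = 707000 N·m.
ω = 10.9 rad/s, so P_max = T_max·ω = 7.707×10^6 W.

7710 kW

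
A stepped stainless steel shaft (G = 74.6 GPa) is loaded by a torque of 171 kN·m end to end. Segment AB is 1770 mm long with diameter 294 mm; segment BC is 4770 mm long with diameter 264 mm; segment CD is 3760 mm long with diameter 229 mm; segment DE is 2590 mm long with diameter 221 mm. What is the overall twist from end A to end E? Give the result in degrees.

J_AB = π(0.294)⁴/32 = 7.33×10^-4 m⁴; J_BC = π(0.264)⁴/32 = 4.77×10^-4 m⁴; J_CD = π(0.229)⁴/32 = 2.70×10^-4 m⁴; J_DE = π(0.221)⁴/32 = 2.34×10^-4 m⁴.
θ = (T/G)·Σ L_i/J_i = (171000/74.6×10⁹)·(1.77/7.33×10^-4 + 4.77/4.77×10^-4 + 3.76/2.70×10^-4 + 2.59/2.34×10^-4) = 0.08573 rad.

4.91°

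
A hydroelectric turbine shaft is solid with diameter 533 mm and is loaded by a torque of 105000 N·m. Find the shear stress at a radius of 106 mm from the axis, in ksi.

0.204 ksi

J = πd⁴/32 = π(0.533)⁴/32 = 7.923×10^-3 m⁴.
Shear stress varies linearly with radius: τ = T·r/J = 105000 × 0.106 / 7.923×10^-3 = 1.405×10^6 Pa.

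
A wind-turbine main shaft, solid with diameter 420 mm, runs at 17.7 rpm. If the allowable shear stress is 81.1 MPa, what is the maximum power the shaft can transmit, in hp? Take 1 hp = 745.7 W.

2930 hp

J = πd⁴/32 = π(0.420)⁴/32 = 3.055×10^-3 m⁴.
T_max = τ_allow·J/r = 8.11×10^7 × 3.055×10^-3 / 0.210 = 1.180e6 N·m.
ω = 2π·17.7/60 = 1.854 rad/s, so P_max = T_max·ω = 2.187×10^6 W.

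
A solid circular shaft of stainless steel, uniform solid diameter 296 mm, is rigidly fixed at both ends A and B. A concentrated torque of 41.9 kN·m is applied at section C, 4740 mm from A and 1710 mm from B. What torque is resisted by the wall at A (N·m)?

11100 N·m

With uniform GJ and both ends fixed, compatibility θ_AC = θ_CB gives T_A·a = T_B·b, together with T_A + T_B = T₀.
T_A = T₀·b/(a+b) = 41900·1710/6450 = 11110 N·m; T_B = 30790 N·m.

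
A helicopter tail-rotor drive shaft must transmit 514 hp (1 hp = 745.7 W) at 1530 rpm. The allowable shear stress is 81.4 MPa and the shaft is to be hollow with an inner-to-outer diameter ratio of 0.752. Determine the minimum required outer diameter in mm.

ω = 2π·1530/60 = 160.2 rad/s, so T = P/ω = 514×745.7 / 160.2 = 2392 N·m.
For a hollow shaft with d_i/d_o = 0.752: τ_max = 16T/(π d_o³ (1−k⁴)), so d_o = [16T/(π τ_allow (1−k⁴))]^(1/3) = [16·2392/(π·8.14×10^7·0.6802)]^(1/3) = 0.06037 m.

60.4 mm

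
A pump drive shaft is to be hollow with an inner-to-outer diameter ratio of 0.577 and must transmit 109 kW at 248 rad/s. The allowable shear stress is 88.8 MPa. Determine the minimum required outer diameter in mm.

ω = 248 rad/s, so T = P/ω = 109×10³ / 248.0 = 439.5 N·m.
For a hollow shaft with d_i/d_o = 0.577: τ_max = 16T/(π d_o³ (1−k⁴)), so d_o = [16T/(π τ_allow (1−k⁴))]^(1/3) = [16·439.5/(π·8.88×10^7·0.8892)]^(1/3) = 0.03049 m.

30.5 mm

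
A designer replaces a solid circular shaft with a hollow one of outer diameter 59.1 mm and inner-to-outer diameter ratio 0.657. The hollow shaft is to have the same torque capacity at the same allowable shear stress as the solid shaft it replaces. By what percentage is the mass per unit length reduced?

Equal τ_max and T ⇒ the solid shaft needs d_s³ = d_o³(1−k⁴), so d_s = 59.1·(1−0.657⁴)^(1/3) = 55.17 mm.
Area ratio A_h/A_s = d_o²(1−k²)/d_s² = (1−k²)/(1−k⁴)^(2/3) = 0.6521.
Mass saving = 1 − 0.6521 = 34.8 %.

34.8 %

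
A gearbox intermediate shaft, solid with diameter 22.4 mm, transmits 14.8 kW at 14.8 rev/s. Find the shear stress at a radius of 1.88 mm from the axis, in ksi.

1.76 ksi

ω = 2π·14.8 = 92.99 rad/s, so T = P/ω = 14.8×10³ / 92.99 = 159.2 N·m.
J = πd⁴/32 = π(0.0224)⁴/32 = 2.472×10^-8 m⁴.
Shear stress varies linearly with radius: τ = T·r/J = 159.2 × 0.00188 / 2.472×10^-8 = 1.211×10^7 Pa.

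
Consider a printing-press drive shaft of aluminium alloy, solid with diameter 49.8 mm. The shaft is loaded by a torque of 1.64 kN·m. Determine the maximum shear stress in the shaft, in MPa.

67.6 MPa

J = πd⁴/32 = π(0.0498)⁴/32 = 6.038×10^-7 m⁴.
τ_max = T·r/J = 1640 × 0.0249 / 6.038×10^-7 = 6.763×10^7 Pa.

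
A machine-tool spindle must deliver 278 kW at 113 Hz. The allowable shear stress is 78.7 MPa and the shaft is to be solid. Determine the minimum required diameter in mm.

29.4 mm

ω = 2π·113 = 710.0 rad/s, so T = P/ω = 278×10³ / 710.0 = 391.5 N·m.
For a solid shaft τ_max = 16T/(πd³), so d = (16T/(π τ_allow))^(1/3) = (16·391.5/(π·7.87×10^7))^(1/3) = 0.02937 m.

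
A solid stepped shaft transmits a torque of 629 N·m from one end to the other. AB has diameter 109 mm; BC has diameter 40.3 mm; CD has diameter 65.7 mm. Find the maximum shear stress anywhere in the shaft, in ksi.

Under the same torque, τ_max = 16T/(πd³) is largest where d is smallest — segment BC (d = 40.3 mm).
τ_max = 16·629.0/(π·(0.0403)³) = 4.894×10^7 Pa.

7.10 ksi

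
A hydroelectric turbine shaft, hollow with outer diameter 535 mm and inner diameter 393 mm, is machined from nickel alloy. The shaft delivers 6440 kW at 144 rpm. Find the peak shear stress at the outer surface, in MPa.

ω = 2π·144/60 = 15.08 rad/s, so T = P/ω = 6440×10³ / 15.08 = 427100 N·m.
J = π(d_o⁴ − d_i⁴)/32 = π(0.535⁴ − 0.393⁴)/32 = 5.701×10^-3 m⁴.
τ_max = T·r/J = 427100 × 0.268 / 5.701×10^-3 = 2.004×10^7 Pa.

20.0 MPa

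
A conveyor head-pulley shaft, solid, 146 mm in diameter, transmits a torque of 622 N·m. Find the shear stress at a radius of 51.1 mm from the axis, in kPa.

J = πd⁴/32 = π(0.146)⁴/32 = 4.461×10^-5 m⁴.
Shear stress varies linearly with radius: τ = T·r/J = 622.0 × 0.0511 / 4.461×10^-5 = 7.125×10^5 Pa.

713 kPa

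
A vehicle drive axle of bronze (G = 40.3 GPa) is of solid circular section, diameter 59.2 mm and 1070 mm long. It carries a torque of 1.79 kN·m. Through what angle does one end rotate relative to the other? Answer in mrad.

J = πd⁴/32 = π(0.0592)⁴/32 = 1.206×10^-6 m⁴.
θ = T·L/(G·J) = 1790 × 1.07 / (40.3×10⁹ × 1.206×10^-6) = 0.03941 rad.

39.4 mrad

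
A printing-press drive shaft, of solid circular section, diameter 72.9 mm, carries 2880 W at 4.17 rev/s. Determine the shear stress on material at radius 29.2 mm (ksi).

0.168 ksi

ω = 2π·4.17 = 26.20 rad/s, so T = P/ω = 2880 / 26.20 = 109.9 N·m.
J = πd⁴/32 = π(0.0729)⁴/32 = 2.773×10^-6 m⁴.
Shear stress varies linearly with radius: τ = T·r/J = 109.9 × 0.0292 / 2.773×10^-6 = 1.158×10^6 Pa.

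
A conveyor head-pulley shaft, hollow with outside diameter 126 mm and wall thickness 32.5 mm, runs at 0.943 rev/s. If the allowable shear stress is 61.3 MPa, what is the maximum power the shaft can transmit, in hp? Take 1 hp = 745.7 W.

181 hp

J = π(d_o⁴ − d_i⁴)/32 = π(0.126⁴ − 0.0610⁴)/32 = 2.339×10^-5 m⁴.
T_max = τ_allow·J/r = 6.13×10^7 × 2.339×10^-5 / 0.0630 = 22750 N·m.
ω = 2π·0.943 = 5.925 rad/s, so P_max = T_max·ω = 1.348×10^5 W.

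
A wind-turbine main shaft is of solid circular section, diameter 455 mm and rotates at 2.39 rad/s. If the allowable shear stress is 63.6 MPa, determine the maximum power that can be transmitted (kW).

J = πd⁴/32 = π(0.455)⁴/32 = 4.208×10^-3 m⁴.
T_max = τ_allow·J/r = 6.36×10^7 × 4.208×10^-3 / 0.228 = 1.176e6 N·m.
ω = 2.39 rad/s, so P_max = T_max·ω = 2.811×10^6 W.

2810 kW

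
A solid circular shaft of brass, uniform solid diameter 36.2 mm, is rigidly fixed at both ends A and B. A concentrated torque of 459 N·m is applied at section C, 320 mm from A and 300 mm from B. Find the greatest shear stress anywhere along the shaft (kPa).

25400 kPa

With uniform GJ and both ends fixed, compatibility θ_AC = θ_CB gives T_A·a = T_B·b, together with T_A + T_B = T₀.
T_A = T₀·b/(a+b) = 459.0·300/620.0 = 222.1 N·m; T_B = 236.9 N·m.
τ in each portion: τ_AC = 2.38×10^7 Pa, τ_CB = 2.54×10^7 Pa; maximum is in CB.
τ_max = T_CB·r/J = 236.9·0.0181/1.69×10^-7 = 2.543×10^7 Pa.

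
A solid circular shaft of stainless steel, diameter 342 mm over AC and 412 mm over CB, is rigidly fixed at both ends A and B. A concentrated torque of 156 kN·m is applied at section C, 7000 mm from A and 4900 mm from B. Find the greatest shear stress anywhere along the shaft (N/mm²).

8.53 N/mm²

Compatibility: T_A·a/J_AC = T_B·b/J_CB with T_A + T_B = T₀.
J_AC = 1.34×10^-3 m⁴, J_CB = 2.83×10^-3 m⁴, so T_A = T₀·(J_AC/a)/((J_AC/a)+(J_CB/b)) = 38910 N·m, T_B = 117100 N·m.
τ in each portion: τ_AC = 4.95×10^6 Pa, τ_CB = 8.53×10^6 Pa; maximum is in CB.
τ_max = T_CB·r/J = 117100·0.206/2.83×10^-3 = 8.527×10^6 Pa.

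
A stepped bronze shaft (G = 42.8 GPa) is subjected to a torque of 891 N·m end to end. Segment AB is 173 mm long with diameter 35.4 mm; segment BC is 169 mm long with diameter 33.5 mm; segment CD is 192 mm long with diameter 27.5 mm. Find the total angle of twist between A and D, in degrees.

J_AB = π(0.0354)⁴/32 = 1.54×10^-7 m⁴; J_BC = π(0.0335)⁴/32 = 1.24×10^-7 m⁴; J_CD = π(0.0275)⁴/32 = 5.61×10^-8 m⁴.
θ = (T/G)·Σ L_i/J_i = (891.0/42.8×10⁹)·(0.173/1.54×10^-7 + 0.169/1.24×10^-7 + 0.192/5.61×10^-8) = 0.1230 rad.

7.05°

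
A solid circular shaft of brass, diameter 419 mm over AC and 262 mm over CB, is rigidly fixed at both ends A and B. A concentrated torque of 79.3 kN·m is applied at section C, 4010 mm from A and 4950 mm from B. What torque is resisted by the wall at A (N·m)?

Compatibility: T_A·a/J_AC = T_B·b/J_CB with T_A + T_B = T₀.
J_AC = 3.03×10^-3 m⁴, J_CB = 4.63×10^-4 m⁴, so T_A = T₀·(J_AC/a)/((J_AC/a)+(J_CB/b)) = 70560 N·m, T_B = 8739 N·m.

70600 N·m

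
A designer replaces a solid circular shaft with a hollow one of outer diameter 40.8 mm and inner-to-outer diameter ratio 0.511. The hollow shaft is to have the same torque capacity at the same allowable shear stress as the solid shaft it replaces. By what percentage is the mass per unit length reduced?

Equal τ_max and T ⇒ the solid shaft needs d_s³ = d_o³(1−k⁴), so d_s = 40.8·(1−0.511⁴)^(1/3) = 39.85 mm.
Area ratio A_h/A_s = d_o²(1−k²)/d_s² = (1−k²)/(1−k⁴)^(2/3) = 0.7745.
Mass saving = 1 − 0.7745 = 22.6 %.

22.6 %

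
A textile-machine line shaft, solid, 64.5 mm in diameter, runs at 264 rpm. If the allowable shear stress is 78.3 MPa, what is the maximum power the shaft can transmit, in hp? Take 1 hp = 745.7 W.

J = πd⁴/32 = π(0.0645)⁴/32 = 1.699×10^-6 m⁴.
T_max = τ_allow·J/r = 7.83×10^7 × 1.699×10^-6 / 0.0323 = 4125 N·m.
ω = 2π·264/60 = 27.65 rad/s, so P_max = T_max·ω = 1.141×10^5 W.

153 hp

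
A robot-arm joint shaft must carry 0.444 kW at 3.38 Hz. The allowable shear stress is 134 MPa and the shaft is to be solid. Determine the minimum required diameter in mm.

ω = 2π·3.38 = 21.24 rad/s, so T = P/ω = 0.444×10³ / 21.24 = 20.91 N·m.
For a solid shaft τ_max = 16T/(πd³), so d = (16T/(π τ_allow))^(1/3) = (16·20.91/(π·1.34×10^8))^(1/3) = 0.009262 m.

9.26 mm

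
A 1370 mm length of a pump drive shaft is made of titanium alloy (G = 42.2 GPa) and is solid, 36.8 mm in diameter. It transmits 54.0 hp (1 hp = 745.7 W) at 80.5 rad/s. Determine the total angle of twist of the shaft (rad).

ω = 80.5 rad/s, so T = P/ω = 54.0×745.7 / 80.50 = 500.2 N·m.
J = πd⁴/32 = π(0.0368)⁴/32 = 1.800×10^-7 m⁴.
θ = T·L/(G·J) = 500.2 × 1.37 / (42.2×10⁹ × 1.800×10^-7) = 0.09019 rad.

0.0902 rad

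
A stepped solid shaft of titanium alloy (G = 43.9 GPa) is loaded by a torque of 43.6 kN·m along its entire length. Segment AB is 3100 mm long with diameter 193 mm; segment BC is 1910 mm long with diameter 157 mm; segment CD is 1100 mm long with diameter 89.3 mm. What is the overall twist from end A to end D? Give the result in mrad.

J_AB = π(0.193)⁴/32 = 1.36×10^-4 m⁴; J_BC = π(0.157)⁴/32 = 5.96×10^-5 m⁴; J_CD = π(0.0893)⁴/32 = 6.24×10^-6 m⁴.
θ = (T/G)·Σ L_i/J_i = (43600/43.9×10⁹)·(3.10/1.36×10^-4 + 1.91/5.96×10^-5 + 1.10/6.24×10^-6) = 0.2294 rad.

229 mrad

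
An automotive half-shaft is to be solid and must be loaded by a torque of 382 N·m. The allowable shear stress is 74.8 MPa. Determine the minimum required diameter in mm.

For a solid shaft τ_max = 16T/(πd³), so d = (16T/(π τ_allow))^(1/3) = (16·382.0/(π·7.48×10^7))^(1/3) = 0.02963 m.

29.6 mm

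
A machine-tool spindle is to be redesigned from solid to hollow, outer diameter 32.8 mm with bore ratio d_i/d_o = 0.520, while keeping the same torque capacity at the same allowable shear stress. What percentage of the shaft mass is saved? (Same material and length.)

Equal τ_max and T ⇒ the solid shaft needs d_s³ = d_o³(1−k⁴), so d_s = 32.8·(1−0.520⁴)^(1/3) = 31.98 mm.
Area ratio A_h/A_s = d_o²(1−k²)/d_s² = (1−k²)/(1−k⁴)^(2/3) = 0.7675.
Mass saving = 1 − 0.7675 = 23.3 %.

23.3 %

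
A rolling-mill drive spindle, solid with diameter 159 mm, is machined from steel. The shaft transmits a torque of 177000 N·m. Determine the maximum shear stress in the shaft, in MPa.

J = πd⁴/32 = π(0.159)⁴/32 = 6.275×10^-5 m⁴.
τ_max = T·r/J = 177000 × 0.0795 / 6.275×10^-5 = 2.243×10^8 Pa.

224 MPa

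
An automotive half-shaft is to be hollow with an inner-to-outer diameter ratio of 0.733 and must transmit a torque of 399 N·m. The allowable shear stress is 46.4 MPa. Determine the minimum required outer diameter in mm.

39.5 mm

For a hollow shaft with d_i/d_o = 0.733: τ_max = 16T/(π d_o³ (1−k⁴)), so d_o = [16T/(π τ_allow (1−k⁴))]^(1/3) = [16·399.0/(π·4.64×10^7·0.7113)]^(1/3) = 0.03949 m.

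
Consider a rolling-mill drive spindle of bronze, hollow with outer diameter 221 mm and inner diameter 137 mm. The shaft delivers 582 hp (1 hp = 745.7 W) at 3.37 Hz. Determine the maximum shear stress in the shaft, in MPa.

11.3 MPa

ω = 2π·3.37 = 21.17 rad/s, so T = P/ω = 582×745.7 / 21.17 = 20500 N·m.
J = π(d_o⁴ − d_i⁴)/32 = π(0.221⁴ − 0.137⁴)/32 = 1.996×10^-4 m⁴.
τ_max = T·r/J = 20500 × 0.111 / 1.996×10^-4 = 1.135×10^7 Pa.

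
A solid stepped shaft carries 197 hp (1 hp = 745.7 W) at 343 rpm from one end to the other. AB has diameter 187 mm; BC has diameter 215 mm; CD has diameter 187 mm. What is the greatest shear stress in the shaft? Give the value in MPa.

ω = 2π·343/60 = 35.92 rad/s, so T = P/ω = 197×745.7 / 35.92 = 4090 N·m.
Under the same torque, τ_max = 16T/(πd³) is largest where d is smallest — segment AB (d = 187 mm).
τ_max = 16·4090/(π·(0.187)³) = 3.185×10^6 Pa.

3.19 MPa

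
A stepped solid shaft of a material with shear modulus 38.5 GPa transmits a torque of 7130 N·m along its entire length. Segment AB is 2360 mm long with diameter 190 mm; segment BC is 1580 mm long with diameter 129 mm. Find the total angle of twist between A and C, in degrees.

J_AB = π(0.190)⁴/32 = 1.28×10^-4 m⁴; J_BC = π(0.129)⁴/32 = 2.72×10^-5 m⁴.
θ = (T/G)·Σ L_i/J_i = (7130/38.5×10⁹)·(2.36/1.28×10^-4 + 1.58/2.72×10^-5) = 0.01418 rad.

0.812°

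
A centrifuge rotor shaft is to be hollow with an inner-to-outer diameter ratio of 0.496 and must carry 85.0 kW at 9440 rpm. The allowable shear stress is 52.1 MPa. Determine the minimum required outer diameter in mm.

20.8 mm

ω = 2π·9440/60 = 988.6 rad/s, so T = P/ω = 85.0×10³ / 988.6 = 85.98 N·m.
For a hollow shaft with d_i/d_o = 0.496: τ_max = 16T/(π d_o³ (1−k⁴)), so d_o = [16T/(π τ_allow (1−k⁴))]^(1/3) = [16·85.98/(π·5.21×10^7·0.9395)]^(1/3) = 0.02076 m.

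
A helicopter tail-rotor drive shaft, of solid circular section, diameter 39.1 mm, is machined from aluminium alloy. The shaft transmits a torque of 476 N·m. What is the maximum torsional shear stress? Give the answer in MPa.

40.6 MPa

J = πd⁴/32 = π(0.0391)⁴/32 = 2.295×10^-7 m⁴.
τ_max = T·r/J = 476.0 × 0.0196 / 2.295×10^-7 = 4.056×10^7 Pa.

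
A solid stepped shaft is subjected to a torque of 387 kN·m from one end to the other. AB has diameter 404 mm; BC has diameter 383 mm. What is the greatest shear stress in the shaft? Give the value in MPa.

35.1 MPa

Under the same torque, τ_max = 16T/(πd³) is largest where d is smallest — segment BC (d = 383 mm).
τ_max = 16·387000/(π·(0.383)³) = 3.508×10^7 Pa.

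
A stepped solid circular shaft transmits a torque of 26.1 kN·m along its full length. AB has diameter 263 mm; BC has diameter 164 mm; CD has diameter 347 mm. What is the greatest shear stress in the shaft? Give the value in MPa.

30.1 MPa

Under the same torque, τ_max = 16T/(πd³) is largest where d is smallest — segment BC (d = 164 mm).
τ_max = 16·26100/(π·(0.164)³) = 3.014×10^7 Pa.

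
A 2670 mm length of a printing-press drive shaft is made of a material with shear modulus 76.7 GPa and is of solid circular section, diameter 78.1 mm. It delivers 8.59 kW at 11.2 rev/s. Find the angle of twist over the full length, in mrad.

ω = 2π·11.2 = 70.37 rad/s, so T = P/ω = 8.59×10³ / 70.37 = 122.1 N·m.
J = πd⁴/32 = π(0.0781)⁴/32 = 3.653×10^-6 m⁴.
θ = T·L/(G·J) = 122.1 × 2.67 / (76.7×10⁹ × 3.653×10^-6) = 1.163×10^-3 rad.

1.16 mrad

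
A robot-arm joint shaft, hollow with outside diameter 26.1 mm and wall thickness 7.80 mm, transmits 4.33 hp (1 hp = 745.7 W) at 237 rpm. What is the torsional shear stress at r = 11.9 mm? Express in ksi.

ω = 2π·237/60 = 24.82 rad/s, so T = P/ω = 4.33×745.7 / 24.82 = 130.1 N·m.
J = π(d_o⁴ − d_i⁴)/32 = π(0.0261⁴ − 0.0105⁴)/32 = 4.436×10^-8 m⁴.
Shear stress varies linearly with radius: τ = T·r/J = 130.1 × 0.0119 / 4.436×10^-8 = 3.490×10^7 Pa.

5.06 ksi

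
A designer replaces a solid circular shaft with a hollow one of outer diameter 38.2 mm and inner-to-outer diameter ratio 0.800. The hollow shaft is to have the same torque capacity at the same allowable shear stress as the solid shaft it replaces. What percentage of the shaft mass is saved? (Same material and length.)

48.8 %

Equal τ_max and T ⇒ the solid shaft needs d_s³ = d_o³(1−k⁴), so d_s = 38.2·(1−0.800⁴)^(1/3) = 32.05 mm.
Area ratio A_h/A_s = d_o²(1−k²)/d_s² = (1−k²)/(1−k⁴)^(2/3) = 0.5115.
Mass saving = 1 − 0.5115 = 48.8 %.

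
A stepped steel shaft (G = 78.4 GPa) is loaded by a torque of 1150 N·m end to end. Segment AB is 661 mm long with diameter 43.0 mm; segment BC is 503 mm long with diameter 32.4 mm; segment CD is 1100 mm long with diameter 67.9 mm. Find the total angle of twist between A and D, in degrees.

J_AB = π(0.0430)⁴/32 = 3.36×10^-7 m⁴; J_BC = π(0.0324)⁴/32 = 1.08×10^-7 m⁴; J_CD = π(0.0679)⁴/32 = 2.09×10^-6 m⁴.
θ = (T/G)·Σ L_i/J_i = (1150/78.4×10⁹)·(0.661/3.36×10^-7 + 0.503/1.08×10^-7 + 1.10/2.09×10^-6) = 0.1048 rad.

6.01°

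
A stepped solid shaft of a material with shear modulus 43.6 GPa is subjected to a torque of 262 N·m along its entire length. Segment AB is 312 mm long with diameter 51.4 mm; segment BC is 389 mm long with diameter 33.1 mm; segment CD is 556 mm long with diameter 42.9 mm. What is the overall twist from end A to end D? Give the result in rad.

J_AB = π(0.0514)⁴/32 = 6.85×10^-7 m⁴; J_BC = π(0.0331)⁴/32 = 1.18×10^-7 m⁴; J_CD = π(0.0429)⁴/32 = 3.33×10^-7 m⁴.
θ = (T/G)·Σ L_i/J_i = (262.0/43.6×10⁹)·(0.312/6.85×10^-7 + 0.389/1.18×10^-7 + 0.556/3.33×10^-7) = 0.03262 rad.

0.0326 rad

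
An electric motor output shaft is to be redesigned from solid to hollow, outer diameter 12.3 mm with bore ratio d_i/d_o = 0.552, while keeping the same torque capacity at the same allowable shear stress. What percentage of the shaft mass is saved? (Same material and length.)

25.8 %

Equal τ_max and T ⇒ the solid shaft needs d_s³ = d_o³(1−k⁴), so d_s = 12.3·(1−0.552⁴)^(1/3) = 11.91 mm.
Area ratio A_h/A_s = d_o²(1−k²)/d_s² = (1−k²)/(1−k⁴)^(2/3) = 0.7420.
Mass saving = 1 − 0.7420 = 25.8 %.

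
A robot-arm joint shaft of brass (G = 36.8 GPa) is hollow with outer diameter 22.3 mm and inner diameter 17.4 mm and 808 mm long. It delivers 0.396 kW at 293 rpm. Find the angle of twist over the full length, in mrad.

18.5 mrad

ω = 2π·293/60 = 30.68 rad/s, so T = P/ω = 0.396×10³ / 30.68 = 12.91 N·m.
J = π(d_o⁴ − d_i⁴)/32 = π(0.0223⁴ − 0.0174⁴)/32 = 1.528×10^-8 m⁴.
θ = T·L/(G·J) = 12.91 × 0.808 / (36.8×10⁹ × 1.528×10^-8) = 0.01855 rad.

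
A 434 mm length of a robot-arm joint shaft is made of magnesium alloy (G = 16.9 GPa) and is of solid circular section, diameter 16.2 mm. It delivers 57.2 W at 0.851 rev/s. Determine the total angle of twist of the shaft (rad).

0.0406 rad

ω = 2π·0.851 = 5.347 rad/s, so T = P/ω = 57.2 / 5.347 = 10.70 N·m.
J = πd⁴/32 = π(0.0162)⁴/32 = 6.762×10^-9 m⁴.
θ = T·L/(G·J) = 10.70 × 0.434 / (16.9×10⁹ × 6.762×10^-9) = 0.04063 rad.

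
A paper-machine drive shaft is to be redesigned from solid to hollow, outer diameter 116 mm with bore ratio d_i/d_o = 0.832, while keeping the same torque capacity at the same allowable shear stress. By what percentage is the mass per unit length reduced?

Equal τ_max and T ⇒ the solid shaft needs d_s³ = d_o³(1−k⁴), so d_s = 116·(1−0.832⁴)^(1/3) = 93.33 mm.
Area ratio A_h/A_s = d_o²(1−k²)/d_s² = (1−k²)/(1−k⁴)^(2/3) = 0.4755.
Mass saving = 1 − 0.4755 = 52.5 %.

52.5 %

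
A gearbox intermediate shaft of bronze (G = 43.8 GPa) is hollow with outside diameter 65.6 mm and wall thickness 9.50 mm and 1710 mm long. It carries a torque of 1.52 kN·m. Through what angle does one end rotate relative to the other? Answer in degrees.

2.51°

J = π(d_o⁴ − d_i⁴)/32 = π(0.0656⁴ − 0.0466⁴)/32 = 1.355×10^-6 m⁴.
θ = T·L/(G·J) = 1520 × 1.71 / (43.8×10⁹ × 1.355×10^-6) = 0.04379 rad.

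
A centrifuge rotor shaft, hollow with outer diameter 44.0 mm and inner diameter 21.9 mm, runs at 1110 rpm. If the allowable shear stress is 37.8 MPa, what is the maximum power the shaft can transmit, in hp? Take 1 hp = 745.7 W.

92.5 hp

J = π(d_o⁴ − d_i⁴)/32 = π(0.0440⁴ − 0.0219⁴)/32 = 3.454×10^-7 m⁴.
T_max = τ_allow·J/r = 3.78×10^7 × 3.454×10^-7 / 0.0220 = 593.4 N·m.
ω = 2π·1110/60 = 116.2 rad/s, so P_max = T_max·ω = 6.898×10^4 W.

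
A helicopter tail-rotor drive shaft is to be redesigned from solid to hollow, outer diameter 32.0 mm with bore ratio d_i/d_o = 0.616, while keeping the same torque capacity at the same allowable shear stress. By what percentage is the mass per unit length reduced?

31.2 %

Equal τ_max and T ⇒ the solid shaft needs d_s³ = d_o³(1−k⁴), so d_s = 32.0·(1−0.616⁴)^(1/3) = 30.38 mm.
Area ratio A_h/A_s = d_o²(1−k²)/d_s² = (1−k²)/(1−k⁴)^(2/3) = 0.6883.
Mass saving = 1 − 0.6883 = 31.2 %.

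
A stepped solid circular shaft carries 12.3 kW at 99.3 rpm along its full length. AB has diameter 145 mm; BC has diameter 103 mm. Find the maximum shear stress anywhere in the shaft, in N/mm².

ω = 2π·99.3/60 = 10.40 rad/s, so T = P/ω = 12.3×10³ / 10.40 = 1183 N·m.
Under the same torque, τ_max = 16T/(πd³) is largest where d is smallest — segment BC (d = 103 mm).
τ_max = 16·1183/(π·(0.103)³) = 5.513×10^6 Pa.

5.51 N/mm²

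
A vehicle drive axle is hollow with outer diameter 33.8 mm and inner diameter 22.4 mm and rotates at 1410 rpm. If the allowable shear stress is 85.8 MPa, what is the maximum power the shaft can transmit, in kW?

77.5 kW

J = π(d_o⁴ − d_i⁴)/32 = π(0.0338⁴ − 0.0224⁴)/32 = 1.034×10^-7 m⁴.
T_max = τ_allow·J/r = 8.58×10^7 × 1.034×10^-7 / 0.0169 = 525.0 N·m.
ω = 2π·1410/60 = 147.7 rad/s, so P_max = T_max·ω = 7.753×10^4 W.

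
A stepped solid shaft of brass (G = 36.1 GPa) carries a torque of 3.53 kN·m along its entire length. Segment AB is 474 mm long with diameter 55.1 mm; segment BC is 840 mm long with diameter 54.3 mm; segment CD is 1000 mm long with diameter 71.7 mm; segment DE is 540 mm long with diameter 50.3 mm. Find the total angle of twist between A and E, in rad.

0.269 rad

J_AB = π(0.0551)⁴/32 = 9.05×10^-7 m⁴; J_BC = π(0.0543)⁴/32 = 8.53×10^-7 m⁴; J_CD = π(0.0717)⁴/32 = 2.59×10^-6 m⁴; J_DE = π(0.0503)⁴/32 = 6.28×10^-7 m⁴.
θ = (T/G)·Σ L_i/J_i = (3530/36.1×10⁹)·(0.474/9.05×10^-7 + 0.840/8.53×10^-7 + 1.00/2.59×10^-6 + 0.540/6.28×10^-7) = 0.2692 rad.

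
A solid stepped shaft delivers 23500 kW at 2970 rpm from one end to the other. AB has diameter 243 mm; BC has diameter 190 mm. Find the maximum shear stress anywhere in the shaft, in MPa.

ω = 2π·2970/60 = 311.0 rad/s, so T = P/ω = 23500×10³ / 311.0 = 75560 N·m.
Under the same torque, τ_max = 16T/(πd³) is largest where d is smallest — segment BC (d = 190 mm).
τ_max = 16·75560/(π·(0.190)³) = 5.610×10^7 Pa.

56.1 MPa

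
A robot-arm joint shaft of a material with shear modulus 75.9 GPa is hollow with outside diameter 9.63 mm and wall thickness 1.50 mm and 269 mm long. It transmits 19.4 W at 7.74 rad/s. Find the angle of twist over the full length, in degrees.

ω = 7.74 rad/s, so T = P/ω = 19.4 / 7.740 = 2.506 N·m.
J = π(d_o⁴ − d_i⁴)/32 = π(0.00963⁴ − 0.00663⁴)/32 = 6.546×10^-10 m⁴.
θ = T·L/(G·J) = 2.506 × 0.269 / (75.9×10⁹ × 6.546×10^-10) = 0.01357 rad.

0.778°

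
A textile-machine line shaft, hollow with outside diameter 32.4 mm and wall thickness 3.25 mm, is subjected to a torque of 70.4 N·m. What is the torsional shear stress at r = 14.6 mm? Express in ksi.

2.33 ksi

J = π(d_o⁴ − d_i⁴)/32 = π(0.0324⁴ − 0.0259⁴)/32 = 6.401×10^-8 m⁴.
Shear stress varies linearly with radius: τ = T·r/J = 70.40 × 0.0146 / 6.401×10^-8 = 1.606×10^7 Pa.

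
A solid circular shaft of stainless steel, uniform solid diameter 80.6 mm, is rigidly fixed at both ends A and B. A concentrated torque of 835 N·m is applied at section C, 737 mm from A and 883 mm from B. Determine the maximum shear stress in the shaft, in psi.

642 psi

With uniform GJ and both ends fixed, compatibility θ_AC = θ_CB gives T_A·a = T_B·b, together with T_A + T_B = T₀.
T_A = T₀·b/(a+b) = 835.0·883/1620 = 455.1 N·m; T_B = 379.9 N·m.
τ in each portion: τ_AC = 4.43×10^6 Pa, τ_CB = 3.69×10^6 Pa; maximum is in AC.
τ_max = T_AC·r/J = 455.1·0.0403/4.14×10^-6 = 4.427×10^6 Pa.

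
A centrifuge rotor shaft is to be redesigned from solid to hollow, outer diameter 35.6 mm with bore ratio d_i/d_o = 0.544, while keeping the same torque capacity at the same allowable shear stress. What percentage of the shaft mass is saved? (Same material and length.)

25.2 %

Equal τ_max and T ⇒ the solid shaft needs d_s³ = d_o³(1−k⁴), so d_s = 35.6·(1−0.544⁴)^(1/3) = 34.53 mm.
Area ratio A_h/A_s = d_o²(1−k²)/d_s² = (1−k²)/(1−k⁴)^(2/3) = 0.7484.
Mass saving = 1 − 0.7484 = 25.2 %.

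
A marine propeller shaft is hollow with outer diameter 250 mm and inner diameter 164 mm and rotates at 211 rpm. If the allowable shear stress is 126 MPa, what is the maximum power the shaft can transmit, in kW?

6960 kW

J = π(d_o⁴ − d_i⁴)/32 = π(0.250⁴ − 0.164⁴)/32 = 3.125×10^-4 m⁴.
T_max = τ_allow·J/r = 1.26×10^8 × 3.125×10^-4 / 0.125 = 315000 N·m.
ω = 2π·211/60 = 22.10 rad/s, so P_max = T_max·ω = 6.960×10^6 W.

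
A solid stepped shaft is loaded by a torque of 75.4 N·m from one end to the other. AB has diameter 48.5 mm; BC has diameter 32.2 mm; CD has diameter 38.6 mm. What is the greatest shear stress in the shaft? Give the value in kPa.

Under the same torque, τ_max = 16T/(πd³) is largest where d is smallest — segment BC (d = 32.2 mm).
τ_max = 16·75.40/(π·(0.0322)³) = 1.150×10^7 Pa.

11500 kPa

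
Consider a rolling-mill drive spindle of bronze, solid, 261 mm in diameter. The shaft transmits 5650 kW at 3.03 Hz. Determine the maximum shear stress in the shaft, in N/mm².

85.0 N/mm²

ω = 2π·3.03 = 19.04 rad/s, so T = P/ω = 5650×10³ / 19.04 = 296800 N·m.
J = πd⁴/32 = π(0.261)⁴/32 = 4.556×10^-4 m⁴.
τ_max = T·r/J = 296800 × 0.131 / 4.556×10^-4 = 8.501×10^7 Pa.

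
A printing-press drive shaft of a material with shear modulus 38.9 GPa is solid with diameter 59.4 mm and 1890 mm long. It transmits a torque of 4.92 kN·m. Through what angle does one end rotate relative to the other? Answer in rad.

J = πd⁴/32 = π(0.0594)⁴/32 = 1.222×10^-6 m⁴.
θ = T·L/(G·J) = 4920 × 1.89 / (38.9×10⁹ × 1.222×10^-6) = 0.1956 rad.

0.196 rad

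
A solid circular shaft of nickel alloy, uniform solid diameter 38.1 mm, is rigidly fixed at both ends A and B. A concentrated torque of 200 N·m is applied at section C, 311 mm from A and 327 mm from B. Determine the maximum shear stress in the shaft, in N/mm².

9.44 N/mm²

With uniform GJ and both ends fixed, compatibility θ_AC = θ_CB gives T_A·a = T_B·b, together with T_A + T_B = T₀.
T_A = T₀·b/(a+b) = 200.0·327/638.0 = 102.5 N·m; T_B = 97.49 N·m.
τ in each portion: τ_AC = 9.44×10^6 Pa, τ_CB = 8.98×10^6 Pa; maximum is in AC.
τ_max = T_AC·r/J = 102.5·0.0191/2.07×10^-7 = 9.440×10^6 Pa.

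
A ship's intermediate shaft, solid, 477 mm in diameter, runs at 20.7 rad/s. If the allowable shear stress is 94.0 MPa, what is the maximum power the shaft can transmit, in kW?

41500 kW

J = πd⁴/32 = π(0.477)⁴/32 = 5.082×10^-3 m⁴.
T_max = τ_allow·J/r = 9.40×10^7 × 5.082×10^-3 / 0.238 = 2.003e6 N·m.
ω = 20.7 rad/s, so P_max = T_max·ω = 4.147×10^7 W.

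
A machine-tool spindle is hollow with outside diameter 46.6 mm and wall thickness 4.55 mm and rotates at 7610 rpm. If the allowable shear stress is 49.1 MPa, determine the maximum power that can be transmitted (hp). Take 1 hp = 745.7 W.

605 hp

J = π(d_o⁴ − d_i⁴)/32 = π(0.0466⁴ − 0.0375⁴)/32 = 2.688×10^-7 m⁴.
T_max = τ_allow·J/r = 4.91×10^7 × 2.688×10^-7 / 0.0233 = 566.5 N·m.
ω = 2π·7610/60 = 796.9 rad/s, so P_max = T_max·ω = 4.514×10^5 W.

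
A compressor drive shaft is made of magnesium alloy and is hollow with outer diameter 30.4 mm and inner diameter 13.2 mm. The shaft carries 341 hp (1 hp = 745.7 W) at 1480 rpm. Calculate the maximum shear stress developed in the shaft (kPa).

ω = 2π·1480/60 = 155.0 rad/s, so T = P/ω = 341×745.7 / 155.0 = 1641 N·m.
J = π(d_o⁴ − d_i⁴)/32 = π(0.0304⁴ − 0.0132⁴)/32 = 8.087×10^-8 m⁴.
τ_max = T·r/J = 1641 × 0.0152 / 8.087×10^-8 = 3.084×10^8 Pa.

308000 kPa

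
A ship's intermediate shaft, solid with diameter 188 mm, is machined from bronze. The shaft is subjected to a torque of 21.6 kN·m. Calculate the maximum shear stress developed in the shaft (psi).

2400 psi

J = πd⁴/32 = π(0.188)⁴/32 = 1.226×10^-4 m⁴.
τ_max = T·r/J = 21600 × 0.0940 / 1.226×10^-4 = 1.656×10^7 Pa.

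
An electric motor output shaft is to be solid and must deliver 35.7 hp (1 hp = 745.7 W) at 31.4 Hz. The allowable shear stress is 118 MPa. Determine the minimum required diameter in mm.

18.0 mm

ω = 2π·31.4 = 197.3 rad/s, so T = P/ω = 35.7×745.7 / 197.3 = 134.9 N·m.
For a solid shaft τ_max = 16T/(πd³), so d = (16T/(π τ_allow))^(1/3) = (16·134.9/(π·1.18×10^8))^(1/3) = 0.01799 m.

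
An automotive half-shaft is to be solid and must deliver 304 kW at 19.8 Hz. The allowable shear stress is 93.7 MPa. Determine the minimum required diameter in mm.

ω = 2π·19.8 = 124.4 rad/s, so T = P/ω = 304×10³ / 124.4 = 2444 N·m.
For a solid shaft τ_max = 16T/(πd³), so d = (16T/(π τ_allow))^(1/3) = (16·2444/(π·9.37×10^7))^(1/3) = 0.05102 m.

51.0 mm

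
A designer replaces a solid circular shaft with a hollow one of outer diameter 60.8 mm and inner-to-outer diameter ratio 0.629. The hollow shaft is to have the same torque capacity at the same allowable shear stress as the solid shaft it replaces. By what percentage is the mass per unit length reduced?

32.3 %

Equal τ_max and T ⇒ the solid shaft needs d_s³ = d_o³(1−k⁴), so d_s = 60.8·(1−0.629⁴)^(1/3) = 57.45 mm.
Area ratio A_h/A_s = d_o²(1−k²)/d_s² = (1−k²)/(1−k⁴)^(2/3) = 0.6770.
Mass saving = 1 − 0.6770 = 32.3 %.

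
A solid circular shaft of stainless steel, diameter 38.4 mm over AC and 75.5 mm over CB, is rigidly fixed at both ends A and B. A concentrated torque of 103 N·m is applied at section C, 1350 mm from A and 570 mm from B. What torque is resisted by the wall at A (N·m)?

2.83 N·m

Compatibility: T_A·a/J_AC = T_B·b/J_CB with T_A + T_B = T₀.
J_AC = 2.13×10^-7 m⁴, J_CB = 3.19×10^-6 m⁴, so T_A = T₀·(J_AC/a)/((J_AC/a)+(J_CB/b)) = 2.830 N·m, T_B = 100.2 N·m.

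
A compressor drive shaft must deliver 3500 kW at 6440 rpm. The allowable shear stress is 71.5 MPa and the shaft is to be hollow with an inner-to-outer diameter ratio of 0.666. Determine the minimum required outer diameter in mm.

77.2 mm

ω = 2π·6440/60 = 674.4 rad/s, so T = P/ω = 3500×10³ / 674.4 = 5190 N·m.
For a hollow shaft with d_i/d_o = 0.666: τ_max = 16T/(π d_o³ (1−k⁴)), so d_o = [16T/(π τ_allow (1−k⁴))]^(1/3) = [16·5190/(π·7.15×10^7·0.8033)]^(1/3) = 0.07721 m.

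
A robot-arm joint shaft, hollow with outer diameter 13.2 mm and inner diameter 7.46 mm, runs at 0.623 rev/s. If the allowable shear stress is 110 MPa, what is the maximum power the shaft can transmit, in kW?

0.175 kW

J = π(d_o⁴ − d_i⁴)/32 = π(0.0132⁴ − 0.00746⁴)/32 = 2.676×10^-9 m⁴.
T_max = τ_allow·J/r = 1.10×10^8 × 2.676×10^-9 / 0.00660 = 44.61 N·m.
ω = 2π·0.623 = 3.914 rad/s, so P_max = T_max·ω = 174.6 W.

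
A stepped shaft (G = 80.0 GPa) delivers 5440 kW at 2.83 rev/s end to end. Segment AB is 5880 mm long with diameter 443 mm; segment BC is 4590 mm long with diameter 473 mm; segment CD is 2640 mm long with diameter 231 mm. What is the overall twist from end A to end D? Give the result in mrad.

ω = 2π·2.83 = 17.78 rad/s, so T = P/ω = 5440×10³ / 17.78 = 305900 N·m.
J_AB = π(0.443)⁴/32 = 3.78×10^-3 m⁴; J_BC = π(0.473)⁴/32 = 4.91×10^-3 m⁴; J_CD = π(0.231)⁴/32 = 2.80×10^-4 m⁴.
θ = (T/G)·Σ L_i/J_i = (305900/80.0×10⁹)·(5.88/3.78×10^-3 + 4.59/4.91×10^-3 + 2.64/2.80×10^-4) = 0.04564 rad.

45.6 mrad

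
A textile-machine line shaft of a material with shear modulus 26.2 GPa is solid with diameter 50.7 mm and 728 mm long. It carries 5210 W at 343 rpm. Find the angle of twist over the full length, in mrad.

ω = 2π·343/60 = 35.92 rad/s, so T = P/ω = 5210 / 35.92 = 145.0 N·m.
J = πd⁴/32 = π(0.0507)⁴/32 = 6.487×10^-7 m⁴.
θ = T·L/(G·J) = 145.0 × 0.728 / (26.2×10⁹ × 6.487×10^-7) = 6.213×10^-3 rad.

6.21 mrad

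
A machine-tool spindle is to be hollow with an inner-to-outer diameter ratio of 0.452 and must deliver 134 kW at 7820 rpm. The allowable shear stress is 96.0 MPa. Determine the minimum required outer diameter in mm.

20.8 mm

ω = 2π·7820/60 = 818.9 rad/s, so T = P/ω = 134×10³ / 818.9 = 163.6 N·m.
For a hollow shaft with d_i/d_o = 0.452: τ_max = 16T/(π d_o³ (1−k⁴)), so d_o = [16T/(π τ_allow (1−k⁴))]^(1/3) = [16·163.6/(π·9.60×10^7·0.9583)]^(1/3) = 0.02085 m.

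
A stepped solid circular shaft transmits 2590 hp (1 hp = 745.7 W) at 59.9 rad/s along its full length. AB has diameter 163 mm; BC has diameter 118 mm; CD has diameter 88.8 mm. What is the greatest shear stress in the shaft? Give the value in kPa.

235000 kPa

ω = 59.9 rad/s, so T = P/ω = 2590×745.7 / 59.90 = 32240 N·m.
Under the same torque, τ_max = 16T/(πd³) is largest where d is smallest — segment CD (d = 88.8 mm).
τ_max = 16·32240/(π·(0.0888)³) = 2.345×10^8 Pa.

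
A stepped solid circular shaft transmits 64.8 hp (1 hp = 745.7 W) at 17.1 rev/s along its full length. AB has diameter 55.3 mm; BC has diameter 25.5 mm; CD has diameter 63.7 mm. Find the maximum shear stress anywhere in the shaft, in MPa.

138 MPa

ω = 2π·17.1 = 107.4 rad/s, so T = P/ω = 64.8×745.7 / 107.4 = 449.7 N·m.
Under the same torque, τ_max = 16T/(πd³) is largest where d is smallest — segment BC (d = 25.5 mm).
τ_max = 16·449.7/(π·(0.0255)³) = 1.381×10^8 Pa.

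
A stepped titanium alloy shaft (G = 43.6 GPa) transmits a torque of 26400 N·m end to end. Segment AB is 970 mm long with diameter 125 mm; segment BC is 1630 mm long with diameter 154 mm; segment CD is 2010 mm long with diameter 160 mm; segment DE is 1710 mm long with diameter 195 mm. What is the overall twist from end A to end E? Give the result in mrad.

68.6 mrad

J_AB = π(0.125)⁴/32 = 2.40×10^-5 m⁴; J_BC = π(0.154)⁴/32 = 5.52×10^-5 m⁴; J_CD = π(0.160)⁴/32 = 6.43×10^-5 m⁴; J_DE = π(0.195)⁴/32 = 1.42×10^-4 m⁴.
θ = (T/G)·Σ L_i/J_i = (26400/43.6×10⁹)·(0.970/2.40×10^-5 + 1.63/5.52×10^-5 + 2.01/6.43×10^-5 + 1.71/1.42×10^-4) = 0.06859 rad.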